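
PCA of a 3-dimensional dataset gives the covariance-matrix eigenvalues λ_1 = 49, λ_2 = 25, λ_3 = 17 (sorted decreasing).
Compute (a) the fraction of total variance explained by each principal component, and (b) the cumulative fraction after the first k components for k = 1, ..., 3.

Step 1 — total variance = trace(Sigma) = Σ λ_i = 49 + 25 + 17 = 91.

Step 2 — fraction explained by component i = λ_i / Σ λ:
  PC1: 49/91 = 0.5385
  PC2: 25/91 = 0.2747
  PC3: 17/91 = 0.1868

Step 3 — cumulative fraction after k components = (λ_1 + ... + λ_k) / Σ λ:
  k = 1: 49/91 = 0.5385
  k = 2: (49 + 25)/91 = 74/91 = 0.8132
  k = 3: (49 + 25 + 17)/91 = 91/91 = 1

Summary (fraction, with percent):

explained: PC1 0.5385 (53.85%), PC2 0.2747 (27.47%), PC3 0.1868 (18.68%);  cumulative: 0.5385, 0.8132, 1


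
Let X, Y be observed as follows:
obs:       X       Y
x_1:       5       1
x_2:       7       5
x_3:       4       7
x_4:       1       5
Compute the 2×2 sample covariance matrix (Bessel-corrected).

Step 1 — column means:
  mean(X) = (5 + 7 + 4 + 1) / 4 = 17/4 = 4.25
  mean(Y) = (1 + 5 + 7 + 5) / 4 = 18/4 = 4.5

Step 2 — sample covariance S[i,j] = (1/(n-1)) · Σ_k (x_{k,i} - mean_i) · (x_{k,j} - mean_j), with n-1 = 3.
  S[X,X] = ((0.75)·(0.75) + (2.75)·(2.75) + (-0.25)·(-0.25) + (-3.25)·(-3.25)) / 3 = 18.75/3 = 6.25
  S[X,Y] = ((0.75)·(-3.5) + (2.75)·(0.5) + (-0.25)·(2.5) + (-3.25)·(0.5)) / 3 = -3.5/3 = -1.1667
  S[Y,Y] = ((-3.5)·(-3.5) + (0.5)·(0.5) + (2.5)·(2.5) + (0.5)·(0.5)) / 3 = 19/3 = 6.3333

S is symmetric (S[j,i] = S[i,j]). Assembling:

S = [[6.25, -1.1667],
 [-1.1667, 6.3333]]


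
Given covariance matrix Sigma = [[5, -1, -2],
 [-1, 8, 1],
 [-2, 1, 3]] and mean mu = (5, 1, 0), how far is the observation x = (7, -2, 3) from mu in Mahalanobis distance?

Step 1 — centre the observation: (x - mu) = (2, -3, 3).

Step 2 — invert Sigma (cofactor / det for 3×3, or solve directly):
  Sigma^{-1} = [[0.2738, 0.0119, 0.1786],
 [0.0119, 0.131, -0.0357],
 [0.1786, -0.0357, 0.4643]].

Step 3 — form the quadratic (x - mu)^T · Sigma^{-1} · (x - mu):
  Sigma^{-1} · (x - mu) = (1.0476, -0.4762, 1.8571).
  (x - mu)^T · [Sigma^{-1} · (x - mu)] = (2)·(1.0476) + (-3)·(-0.4762) + (3)·(1.8571) = 9.0952.

Step 4 — take square root: d = √(9.0952) ≈ 3.0158.

d(x, mu) = √(9.0952) ≈ 3.0158


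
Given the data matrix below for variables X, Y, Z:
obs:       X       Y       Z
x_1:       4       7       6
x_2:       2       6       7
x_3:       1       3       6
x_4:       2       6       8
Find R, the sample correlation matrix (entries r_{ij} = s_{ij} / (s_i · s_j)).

Step 1 — column means:
  mean(X) = (4 + 2 + 1 + 2) / 4 = 9/4 = 2.25
  mean(Y) = (7 + 6 + 3 + 6) / 4 = 22/4 = 5.5
  mean(Z) = (6 + 7 + 6 + 8) / 4 = 27/4 = 6.75

Step 2 — sample variances and covariances s[i,j] = (1/(n-1)) · Σ_k (x_{k,i} - mean_i) · (x_{k,j} - mean_j), with n-1 = 3:
  s[X,X] = ((1.75)·(1.75) + (-0.25)·(-0.25) + (-1.25)·(-1.25) + (-0.25)·(-0.25)) / 3 = 4.75/3 = 1.5833
  s[X,Y] = ((1.75)·(1.5) + (-0.25)·(0.5) + (-1.25)·(-2.5) + (-0.25)·(0.5)) / 3 = 5.5/3 = 1.8333
  s[X,Z] = ((1.75)·(-0.75) + (-0.25)·(0.25) + (-1.25)·(-0.75) + (-0.25)·(1.25)) / 3 = -0.75/3 = -0.25
  s[Y,Y] = ((1.5)·(1.5) + (0.5)·(0.5) + (-2.5)·(-2.5) + (0.5)·(0.5)) / 3 = 9/3 = 3
  s[Y,Z] = ((1.5)·(-0.75) + (0.5)·(0.25) + (-2.5)·(-0.75) + (0.5)·(1.25)) / 3 = 1.5/3 = 0.5
  s[Z,Z] = ((-0.75)·(-0.75) + (0.25)·(0.25) + (-0.75)·(-0.75) + (1.25)·(1.25)) / 3 = 2.75/3 = 0.9167
  Sample standard deviations s_i = √(s[i,i]):
  s(X) = √(1.5833) = 1.2583
  s(Y) = √(3) = 1.7321
  s(Z) = √(0.9167) = 0.9574

Step 3 — r_{ij} = s_{ij} / (s_i · s_j):
  r[X,X] = 1 (diagonal).
  r[X,Y] = 1.8333 / (1.2583 · 1.7321) = 1.8333 / 2.1794 = 0.8412
  r[X,Z] = -0.25 / (1.2583 · 0.9574) = -0.25 / 1.2047 = -0.2075
  r[Y,Y] = 1 (diagonal).
  r[Y,Z] = 0.5 / (1.7321 · 0.9574) = 0.5 / 1.6583 = 0.3015
  r[Z,Z] = 1 (diagonal).

R is symmetric with unit diagonal. Assembling:

R = [[1, 0.8412, -0.2075],
 [0.8412, 1, 0.3015],
 [-0.2075, 0.3015, 1]]


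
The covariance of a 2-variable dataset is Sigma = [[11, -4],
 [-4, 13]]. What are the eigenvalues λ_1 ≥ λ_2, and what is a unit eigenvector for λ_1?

Step 1 — characteristic polynomial of 2×2 Sigma:
  det(Sigma - λI) = λ² - trace · λ + det = 0.
  trace = 11 + 13 = 24, det = 11·13 - (-4)² = 127.
Step 2 — discriminant:
  Δ = trace² - 4·det = 576 - 508 = 68.
Step 3 — eigenvalues:
  λ = (trace ± √Δ)/2 = (24 ± 8.2462)/2,
  λ_1 = 16.1231,  λ_2 = 7.8769.

Step 4 — unit eigenvector for λ_1: solve (Sigma - λ_1 I)v = 0. First row:
  (11 - 16.1231)·v_x + (-4)·v_y = 0, i.e. (-5.1231)·v_x + (-4)·v_y = 0,
  so v ∝ (b, λ_1 - a) = (-4, 5.1231); multiply by -1 so the first entry is positive: u = (4, -5.1231).
  ||u|| = √((4)² + (-5.1231)²) = √(42.2462) ≈ 6.4997,
  v_1 = u/||u|| ≈ (0.6154, -0.7882) (||v_1|| = 1).

λ_1 = 16.1231,  λ_2 = 7.8769;  v_1 ≈ (0.6154, -0.7882)


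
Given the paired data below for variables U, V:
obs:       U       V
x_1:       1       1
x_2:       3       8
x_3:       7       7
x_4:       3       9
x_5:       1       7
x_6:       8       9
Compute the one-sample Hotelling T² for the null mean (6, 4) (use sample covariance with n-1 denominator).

Step 1 — sample mean vector:
  mean(U) = (1 + 3 + 7 + 3 + 1 + 8) / 6 = 23/6 = 3.8333
  mean(V) = (1 + 8 + 7 + 9 + 7 + 9) / 6 = 41/6 = 6.8333
  x̄ = (3.8333, 6.8333),  deviation x̄ - mu_0 = (3.8333, 6.8333) - (6, 4) = (-2.1667, 2.8333).

Step 2 — sample covariance matrix, S[i,j] = (1/(n-1)) · Σ_k (x_{k,i} - mean_i) · (x_{k,j} - mean_j), divisor n-1 = 5:
  S[U,U] = ((-2.8333)·(-2.8333) + (-0.8333)·(-0.8333) + (3.1667)·(3.1667) + (-0.8333)·(-0.8333) + (-2.8333)·(-2.8333) + (4.1667)·(4.1667)) / 5 = 44.8333/5 = 8.9667
  S[U,V] = ((-2.8333)·(-5.8333) + (-0.8333)·(1.1667) + (3.1667)·(0.1667) + (-0.8333)·(2.1667) + (-2.8333)·(0.1667) + (4.1667)·(2.1667)) / 5 = 22.8333/5 = 4.5667
  S[V,V] = ((-5.8333)·(-5.8333) + (1.1667)·(1.1667) + (0.1667)·(0.1667) + (2.1667)·(2.1667) + (0.1667)·(0.1667) + (2.1667)·(2.1667)) / 5 = 44.8333/5 = 8.9667
  S = [[8.9667, 4.5667],
 [4.5667, 8.9667]].

Step 3 — invert S. det(S) = 8.9667·8.9667 - (4.5667)² = 59.5467.
  S^{-1} = (1/det) · [[d, -b], [-b, a]] = [[0.1506, -0.0767],
 [-0.0767, 0.1506]].

Step 4 — quadratic form (x̄ - mu_0)^T · S^{-1} · (x̄ - mu_0):
  S^{-1} · (x̄ - mu_0) = (-0.5436, 0.5928),
  (x̄ - mu_0)^T · [...] = (-2.1667)·(-0.5436) + (2.8333)·(0.5928) = 2.8573.

Step 5 — scale by n: T² = 6 · 2.8573 = 17.144.

T² ≈ 17.144


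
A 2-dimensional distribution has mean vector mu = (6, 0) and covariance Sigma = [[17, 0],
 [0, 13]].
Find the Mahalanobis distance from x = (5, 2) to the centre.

Step 1 — centre the observation: (x - mu) = (-1, 2).

Step 2 — invert Sigma. det(Sigma) = 17·13 - (0)² = 221.
  Sigma^{-1} = (1/det) · [[d, -b], [-b, a]] = [[0.0588, 0],
 [0, 0.0769]].

Step 3 — form the quadratic (x - mu)^T · Sigma^{-1} · (x - mu):
  Sigma^{-1} · (x - mu) = (-0.0588, 0.1538).
  (x - mu)^T · [Sigma^{-1} · (x - mu)] = (-1)·(-0.0588) + (2)·(0.1538) = 0.3665.

Step 4 — take square root: d = √(0.3665) ≈ 0.6054.

d(x, mu) = √(0.3665) ≈ 0.6054


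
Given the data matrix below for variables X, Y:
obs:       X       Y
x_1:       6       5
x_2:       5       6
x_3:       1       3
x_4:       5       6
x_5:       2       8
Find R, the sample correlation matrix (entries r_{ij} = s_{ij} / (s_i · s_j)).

Step 1 — column means:
  mean(X) = (6 + 5 + 1 + 5 + 2) / 5 = 19/5 = 3.8
  mean(Y) = (5 + 6 + 3 + 6 + 8) / 5 = 28/5 = 5.6

Step 2 — sample variances and covariances s[i,j] = (1/(n-1)) · Σ_k (x_{k,i} - mean_i) · (x_{k,j} - mean_j), with n-1 = 4:
  s[X,X] = ((2.2)·(2.2) + (1.2)·(1.2) + (-2.8)·(-2.8) + (1.2)·(1.2) + (-1.8)·(-1.8)) / 4 = 18.8/4 = 4.7
  s[X,Y] = ((2.2)·(-0.6) + (1.2)·(0.4) + (-2.8)·(-2.6) + (1.2)·(0.4) + (-1.8)·(2.4)) / 4 = 2.6/4 = 0.65
  s[Y,Y] = ((-0.6)·(-0.6) + (0.4)·(0.4) + (-2.6)·(-2.6) + (0.4)·(0.4) + (2.4)·(2.4)) / 4 = 13.2/4 = 3.3
  Sample standard deviations s_i = √(s[i,i]):
  s(X) = √(4.7) = 2.1679
  s(Y) = √(3.3) = 1.8166

Step 3 — r_{ij} = s_{ij} / (s_i · s_j):
  r[X,X] = 1 (diagonal).
  r[X,Y] = 0.65 / (2.1679 · 1.8166) = 0.65 / 3.9383 = 0.165
  r[Y,Y] = 1 (diagonal).

R is symmetric with unit diagonal. Assembling:

R = [[1, 0.165],
 [0.165, 1]]


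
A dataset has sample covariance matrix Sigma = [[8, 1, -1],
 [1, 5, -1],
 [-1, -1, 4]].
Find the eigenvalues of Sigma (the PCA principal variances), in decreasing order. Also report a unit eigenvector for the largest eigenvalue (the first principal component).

Step 1 — characteristic polynomial p(λ) = det(λI - Sigma) = λ³ - tr·λ² + c_1·λ - det, where tr = trace, c_1 = sum of the principal 2×2 minors, det = det(Sigma):
  tr = 8 + 5 + 4 = 17,
  c_1 = (8·5 - (1)²) + (8·4 - (-1)²) + (5·4 - (-1)²) = 39 + 31 + 19 = 89,
  det = 8·(5·4 - (-1)²) - (1)·((1)·4 - (-1)·(-1)) + (-1)·((1)·(-1) - 5·(-1)) = 8·(19) - (1)·(3) + (-1)·(4) = 145.
  So p(λ) = λ³ - 17λ² + 89λ - 145.
Step 2 — look for an integer root (rational root theorem: any rational root is an integer divisor of 145). Testing λ = 5:
  p(5) = 125 - 425 + 445 - 145 = 0  ✓
  Dividing out (λ - 5): p(λ) = (λ - 5)(λ² - 12λ + 29).
Step 3 — remaining eigenvalues from the quadratic λ² - 12λ + 29 = 0:
  Δ = 12² - 4·29 = 144 - 116 = 28,  λ = (12 ± √28)/2 = (12 ± 5.2915)/2 ≈ 8.6458 or 3.3542.
  Sorted: λ_1 = 8.6458,  λ_2 = 5,  λ_3 = 3.3542  (check: sum = 17 = tr ✓).

Step 4 — unit eigenvector for λ_1 ≈ 8.6458: v spans the null space of (Sigma - λ_1 I), whose rows are
  r_1 = (-0.6458, 1, -1),  r_2 = (1, -3.6458, -1),  r_3 = (-1, -1, -4.6458).
  v is orthogonal to every row, so take v ∝ r_1 × r_2 = ((1)·(-1) - (-1)·(-3.6458), (-1)·(1) - (-0.6458)·(-1), (-0.6458)·(-3.6458) - (1)·(1)) ≈ (-4.6458, -1.6458, 1.3542).
  Rescale (multiply by -1 so the first nonzero entry is positive): u = (4.6458, 1.6458, -1.3542).
  ||u|| = √((4.6458)² + (1.6458)² + (-1.3542)²) = √(26.1255) ≈ 5.1113,  v_1 = u/||u|| ≈ (0.9089, 0.322, -0.265) (||v_1|| = 1).

λ_1 = 8.6458,  λ_2 = 5,  λ_3 = 3.3542;  v_1 ≈ (0.9089, 0.322, -0.265)


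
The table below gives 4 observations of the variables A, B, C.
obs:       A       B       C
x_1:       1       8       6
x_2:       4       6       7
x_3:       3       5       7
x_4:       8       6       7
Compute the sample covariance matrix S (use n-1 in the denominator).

Step 1 — column means:
  mean(A) = (1 + 4 + 3 + 8) / 4 = 16/4 = 4
  mean(B) = (8 + 6 + 5 + 6) / 4 = 25/4 = 6.25
  mean(C) = (6 + 7 + 7 + 7) / 4 = 27/4 = 6.75

Step 2 — sample covariance S[i,j] = (1/(n-1)) · Σ_k (x_{k,i} - mean_i) · (x_{k,j} - mean_j), with n-1 = 3.
  S[A,A] = ((-3)·(-3) + (0)·(0) + (-1)·(-1) + (4)·(4)) / 3 = 26/3 = 8.6667
  S[A,B] = ((-3)·(1.75) + (0)·(-0.25) + (-1)·(-1.25) + (4)·(-0.25)) / 3 = -5/3 = -1.6667
  S[A,C] = ((-3)·(-0.75) + (0)·(0.25) + (-1)·(0.25) + (4)·(0.25)) / 3 = 3/3 = 1
  S[B,B] = ((1.75)·(1.75) + (-0.25)·(-0.25) + (-1.25)·(-1.25) + (-0.25)·(-0.25)) / 3 = 4.75/3 = 1.5833
  S[B,C] = ((1.75)·(-0.75) + (-0.25)·(0.25) + (-1.25)·(0.25) + (-0.25)·(0.25)) / 3 = -1.75/3 = -0.5833
  S[C,C] = ((-0.75)·(-0.75) + (0.25)·(0.25) + (0.25)·(0.25) + (0.25)·(0.25)) / 3 = 0.75/3 = 0.25

S is symmetric (S[j,i] = S[i,j]). Assembling:

S = [[8.6667, -1.6667, 1],
 [-1.6667, 1.5833, -0.5833],
 [1, -0.5833, 0.25]]


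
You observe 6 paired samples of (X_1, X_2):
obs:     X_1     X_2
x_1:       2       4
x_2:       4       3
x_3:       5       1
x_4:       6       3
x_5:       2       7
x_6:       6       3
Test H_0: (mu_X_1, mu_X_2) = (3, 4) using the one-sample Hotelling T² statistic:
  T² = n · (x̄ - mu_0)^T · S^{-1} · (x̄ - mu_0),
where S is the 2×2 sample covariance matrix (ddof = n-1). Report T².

Step 1 — sample mean vector:
  mean(X_1) = (2 + 4 + 5 + 6 + 2 + 6) / 6 = 25/6 = 4.1667
  mean(X_2) = (4 + 3 + 1 + 3 + 7 + 3) / 6 = 21/6 = 3.5
  x̄ = (4.1667, 3.5),  deviation x̄ - mu_0 = (4.1667, 3.5) - (3, 4) = (1.1667, -0.5).

Step 2 — sample covariance matrix, S[i,j] = (1/(n-1)) · Σ_k (x_{k,i} - mean_i) · (x_{k,j} - mean_j), divisor n-1 = 5:
  S[X_1,X_1] = ((-2.1667)·(-2.1667) + (-0.1667)·(-0.1667) + (0.8333)·(0.8333) + (1.8333)·(1.8333) + (-2.1667)·(-2.1667) + (1.8333)·(1.8333)) / 5 = 16.8333/5 = 3.3667
  S[X_1,X_2] = ((-2.1667)·(0.5) + (-0.1667)·(-0.5) + (0.8333)·(-2.5) + (1.8333)·(-0.5) + (-2.1667)·(3.5) + (1.8333)·(-0.5)) / 5 = -12.5/5 = -2.5
  S[X_2,X_2] = ((0.5)·(0.5) + (-0.5)·(-0.5) + (-2.5)·(-2.5) + (-0.5)·(-0.5) + (3.5)·(3.5) + (-0.5)·(-0.5)) / 5 = 19.5/5 = 3.9
  S = [[3.3667, -2.5],
 [-2.5, 3.9]].

Step 3 — invert S. det(S) = 3.3667·3.9 - (-2.5)² = 6.88.
  S^{-1} = (1/det) · [[d, -b], [-b, a]] = [[0.5669, 0.3634],
 [0.3634, 0.4893]].

Step 4 — quadratic form (x̄ - mu_0)^T · S^{-1} · (x̄ - mu_0):
  S^{-1} · (x̄ - mu_0) = (0.4797, 0.1793),
  (x̄ - mu_0)^T · [...] = (1.1667)·(0.4797) + (-0.5)·(0.1793) = 0.47.

Step 5 — scale by n: T² = 6 · 0.47 = 2.8198.

T² ≈ 2.8198


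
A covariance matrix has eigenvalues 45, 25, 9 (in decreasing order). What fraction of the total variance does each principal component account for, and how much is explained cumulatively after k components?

Step 1 — total variance = trace(Sigma) = Σ λ_i = 45 + 25 + 9 = 79.

Step 2 — fraction explained by component i = λ_i / Σ λ:
  PC1: 45/79 = 0.5696
  PC2: 25/79 = 0.3165
  PC3: 9/79 = 0.1139

Step 3 — cumulative fraction after k components = (λ_1 + ... + λ_k) / Σ λ:
  k = 1: 45/79 = 0.5696
  k = 2: (45 + 25)/79 = 70/79 = 0.8861
  k = 3: (45 + 25 + 9)/79 = 79/79 = 1

Summary (fraction, with percent):

explained: PC1 0.5696 (56.96%), PC2 0.3165 (31.65%), PC3 0.1139 (11.39%);  cumulative: 0.5696, 0.8861, 1


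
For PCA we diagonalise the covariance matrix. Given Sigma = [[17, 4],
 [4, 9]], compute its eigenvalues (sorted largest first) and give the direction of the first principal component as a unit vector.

Step 1 — characteristic polynomial of 2×2 Sigma:
  det(Sigma - λI) = λ² - trace · λ + det = 0.
  trace = 17 + 9 = 26, det = 17·9 - (4)² = 137.
Step 2 — discriminant:
  Δ = trace² - 4·det = 676 - 548 = 128.
Step 3 — eigenvalues:
  λ = (trace ± √Δ)/2 = (26 ± 11.3137)/2,
  λ_1 = 18.6569,  λ_2 = 7.3431.

Step 4 — unit eigenvector for λ_1: solve (Sigma - λ_1 I)v = 0. First row:
  (17 - 18.6569)·v_x + (4)·v_y = 0, i.e. (-1.6569)·v_x + (4)·v_y = 0,
  so v ∝ (b, λ_1 - a) = (4, 1.6569) = u.
  ||u|| = √((4)² + (1.6569)²) = √(18.7452) ≈ 4.3296,
  v_1 = u/||u|| ≈ (0.9239, 0.3827) (||v_1|| = 1).

λ_1 = 18.6569,  λ_2 = 7.3431;  v_1 ≈ (0.9239, 0.3827)


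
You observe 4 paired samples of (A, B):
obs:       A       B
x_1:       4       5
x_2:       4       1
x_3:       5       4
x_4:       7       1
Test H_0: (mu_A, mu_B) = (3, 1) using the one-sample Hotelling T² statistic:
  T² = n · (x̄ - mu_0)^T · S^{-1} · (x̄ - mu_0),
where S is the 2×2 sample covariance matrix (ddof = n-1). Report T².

Step 1 — sample mean vector:
  mean(A) = (4 + 4 + 5 + 7) / 4 = 20/4 = 5
  mean(B) = (5 + 1 + 4 + 1) / 4 = 11/4 = 2.75
  x̄ = (5, 2.75),  deviation x̄ - mu_0 = (5, 2.75) - (3, 1) = (2, 1.75).

Step 2 — sample covariance matrix, S[i,j] = (1/(n-1)) · Σ_k (x_{k,i} - mean_i) · (x_{k,j} - mean_j), divisor n-1 = 3:
  S[A,A] = ((-1)·(-1) + (-1)·(-1) + (0)·(0) + (2)·(2)) / 3 = 6/3 = 2
  S[A,B] = ((-1)·(2.25) + (-1)·(-1.75) + (0)·(1.25) + (2)·(-1.75)) / 3 = -4/3 = -1.3333
  S[B,B] = ((2.25)·(2.25) + (-1.75)·(-1.75) + (1.25)·(1.25) + (-1.75)·(-1.75)) / 3 = 12.75/3 = 4.25
  S = [[2, -1.3333],
 [-1.3333, 4.25]].

Step 3 — invert S. det(S) = 2·4.25 - (-1.3333)² = 6.7222.
  S^{-1} = (1/det) · [[d, -b], [-b, a]] = [[0.6322, 0.1983],
 [0.1983, 0.2975]].

Step 4 — quadratic form (x̄ - mu_0)^T · S^{-1} · (x̄ - mu_0):
  S^{-1} · (x̄ - mu_0) = (1.6116, 0.9174),
  (x̄ - mu_0)^T · [...] = (2)·(1.6116) + (1.75)·(0.9174) = 4.8285.

Step 5 — scale by n: T² = 4 · 4.8285 = 19.314.

T² ≈ 19.314


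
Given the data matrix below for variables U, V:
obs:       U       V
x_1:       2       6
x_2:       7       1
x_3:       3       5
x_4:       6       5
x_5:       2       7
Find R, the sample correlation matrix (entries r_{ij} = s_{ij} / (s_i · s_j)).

Step 1 — column means:
  mean(U) = (2 + 7 + 3 + 6 + 2) / 5 = 20/5 = 4
  mean(V) = (6 + 1 + 5 + 5 + 7) / 5 = 24/5 = 4.8

Step 2 — sample variances and covariances s[i,j] = (1/(n-1)) · Σ_k (x_{k,i} - mean_i) · (x_{k,j} - mean_j), with n-1 = 4:
  s[U,U] = ((-2)·(-2) + (3)·(3) + (-1)·(-1) + (2)·(2) + (-2)·(-2)) / 4 = 22/4 = 5.5
  s[U,V] = ((-2)·(1.2) + (3)·(-3.8) + (-1)·(0.2) + (2)·(0.2) + (-2)·(2.2)) / 4 = -18/4 = -4.5
  s[V,V] = ((1.2)·(1.2) + (-3.8)·(-3.8) + (0.2)·(0.2) + (0.2)·(0.2) + (2.2)·(2.2)) / 4 = 20.8/4 = 5.2
  Sample standard deviations s_i = √(s[i,i]):
  s(U) = √(5.5) = 2.3452
  s(V) = √(5.2) = 2.2804

Step 3 — r_{ij} = s_{ij} / (s_i · s_j):
  r[U,U] = 1 (diagonal).
  r[U,V] = -4.5 / (2.3452 · 2.2804) = -4.5 / 5.3479 = -0.8415
  r[V,V] = 1 (diagonal).

R is symmetric with unit diagonal. Assembling:

R = [[1, -0.8415],
 [-0.8415, 1]]


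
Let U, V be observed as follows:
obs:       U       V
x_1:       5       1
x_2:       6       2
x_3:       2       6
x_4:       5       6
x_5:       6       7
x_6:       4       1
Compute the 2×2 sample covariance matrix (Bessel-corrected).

Step 1 — column means:
  mean(U) = (5 + 6 + 2 + 5 + 6 + 4) / 6 = 28/6 = 4.6667
  mean(V) = (1 + 2 + 6 + 6 + 7 + 1) / 6 = 23/6 = 3.8333

Step 2 — sample covariance S[i,j] = (1/(n-1)) · Σ_k (x_{k,i} - mean_i) · (x_{k,j} - mean_j), with n-1 = 5.
  S[U,U] = ((0.3333)·(0.3333) + (1.3333)·(1.3333) + (-2.6667)·(-2.6667) + (0.3333)·(0.3333) + (1.3333)·(1.3333) + (-0.6667)·(-0.6667)) / 5 = 11.3333/5 = 2.2667
  S[U,V] = ((0.3333)·(-2.8333) + (1.3333)·(-1.8333) + (-2.6667)·(2.1667) + (0.3333)·(2.1667) + (1.3333)·(3.1667) + (-0.6667)·(-2.8333)) / 5 = -2.3333/5 = -0.4667
  S[V,V] = ((-2.8333)·(-2.8333) + (-1.8333)·(-1.8333) + (2.1667)·(2.1667) + (2.1667)·(2.1667) + (3.1667)·(3.1667) + (-2.8333)·(-2.8333)) / 5 = 38.8333/5 = 7.7667

S is symmetric (S[j,i] = S[i,j]). Assembling:

S = [[2.2667, -0.4667],
 [-0.4667, 7.7667]]


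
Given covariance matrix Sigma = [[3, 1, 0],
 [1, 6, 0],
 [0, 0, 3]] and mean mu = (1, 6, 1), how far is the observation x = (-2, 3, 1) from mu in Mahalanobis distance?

Step 1 — centre the observation: (x - mu) = (-3, -3, 0).

Step 2 — invert Sigma (cofactor / det for 3×3, or solve directly):
  Sigma^{-1} = [[0.3529, -0.0588, 0],
 [-0.0588, 0.1765, 0],
 [0, 0, 0.3333]].

Step 3 — form the quadratic (x - mu)^T · Sigma^{-1} · (x - mu):
  Sigma^{-1} · (x - mu) = (-0.8824, -0.3529, 0).
  (x - mu)^T · [Sigma^{-1} · (x - mu)] = (-3)·(-0.8824) + (-3)·(-0.3529) + (0)·(0) = 3.7059.

Step 4 — take square root: d = √(3.7059) ≈ 1.9251.

d(x, mu) = √(3.7059) ≈ 1.9251


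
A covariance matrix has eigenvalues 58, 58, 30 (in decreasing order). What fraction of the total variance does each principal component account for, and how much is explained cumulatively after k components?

Step 1 — total variance = trace(Sigma) = Σ λ_i = 58 + 58 + 30 = 146.

Step 2 — fraction explained by component i = λ_i / Σ λ:
  PC1: 58/146 = 0.3973
  PC2: 58/146 = 0.3973
  PC3: 30/146 = 0.2055

Step 3 — cumulative fraction after k components = (λ_1 + ... + λ_k) / Σ λ:
  k = 1: 58/146 = 0.3973
  k = 2: (58 + 58)/146 = 116/146 = 0.7945
  k = 3: (58 + 58 + 30)/146 = 146/146 = 1

Summary (fraction, with percent):

explained: PC1 0.3973 (39.73%), PC2 0.3973 (39.73%), PC3 0.2055 (20.55%);  cumulative: 0.3973, 0.7945, 1


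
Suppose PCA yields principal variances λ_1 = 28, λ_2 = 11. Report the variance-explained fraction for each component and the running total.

Step 1 — total variance = trace(Sigma) = Σ λ_i = 28 + 11 = 39.

Step 2 — fraction explained by component i = λ_i / Σ λ:
  PC1: 28/39 = 0.7179
  PC2: 11/39 = 0.2821

Step 3 — cumulative fraction after k components = (λ_1 + ... + λ_k) / Σ λ:
  k = 1: 28/39 = 0.7179
  k = 2: (28 + 11)/39 = 39/39 = 1

Summary (fraction, with percent):

explained: PC1 0.7179 (71.79%), PC2 0.2821 (28.21%);  cumulative: 0.7179, 1


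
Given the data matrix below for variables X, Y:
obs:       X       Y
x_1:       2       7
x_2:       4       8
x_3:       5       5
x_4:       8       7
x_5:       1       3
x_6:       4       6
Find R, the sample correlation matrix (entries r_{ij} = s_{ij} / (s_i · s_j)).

Step 1 — column means:
  mean(X) = (2 + 4 + 5 + 8 + 1 + 4) / 6 = 24/6 = 4
  mean(Y) = (7 + 8 + 5 + 7 + 3 + 6) / 6 = 36/6 = 6

Step 2 — sample variances and covariances s[i,j] = (1/(n-1)) · Σ_k (x_{k,i} - mean_i) · (x_{k,j} - mean_j), with n-1 = 5:
  s[X,X] = ((-2)·(-2) + (0)·(0) + (1)·(1) + (4)·(4) + (-3)·(-3) + (0)·(0)) / 5 = 30/5 = 6
  s[X,Y] = ((-2)·(1) + (0)·(2) + (1)·(-1) + (4)·(1) + (-3)·(-3) + (0)·(0)) / 5 = 10/5 = 2
  s[Y,Y] = ((1)·(1) + (2)·(2) + (-1)·(-1) + (1)·(1) + (-3)·(-3) + (0)·(0)) / 5 = 16/5 = 3.2
  Sample standard deviations s_i = √(s[i,i]):
  s(X) = √(6) = 2.4495
  s(Y) = √(3.2) = 1.7889

Step 3 — r_{ij} = s_{ij} / (s_i · s_j):
  r[X,X] = 1 (diagonal).
  r[X,Y] = 2 / (2.4495 · 1.7889) = 2 / 4.3818 = 0.4564
  r[Y,Y] = 1 (diagonal).

R is symmetric with unit diagonal. Assembling:

R = [[1, 0.4564],
 [0.4564, 1]]


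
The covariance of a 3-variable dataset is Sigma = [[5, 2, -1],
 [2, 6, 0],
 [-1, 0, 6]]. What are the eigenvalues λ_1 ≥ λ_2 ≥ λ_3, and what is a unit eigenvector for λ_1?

Step 1 — characteristic polynomial p(λ) = det(λI - Sigma) = λ³ - tr·λ² + c_1·λ - det, where tr = trace, c_1 = sum of the principal 2×2 minors, det = det(Sigma):
  tr = 5 + 6 + 6 = 17,
  c_1 = (5·6 - (2)²) + (5·6 - (-1)²) + (6·6 - (0)²) = 26 + 29 + 36 = 91,
  det = 5·(6·6 - (0)²) - (2)·((2)·6 - (0)·(-1)) + (-1)·((2)·(0) - 6·(-1)) = 5·(36) - (2)·(12) + (-1)·(6) = 150.
  So p(λ) = λ³ - 17λ² + 91λ - 150.
Step 2 — look for an integer root (rational root theorem: any rational root is an integer divisor of 150). Testing λ = 6:
  p(6) = 216 - 612 + 546 - 150 = 0  ✓
  Dividing out (λ - 6): p(λ) = (λ - 6)(λ² - 11λ + 25).
Step 3 — remaining eigenvalues from the quadratic λ² - 11λ + 25 = 0:
  Δ = 11² - 4·25 = 121 - 100 = 21,  λ = (11 ± √21)/2 = (11 ± 4.5826)/2 ≈ 7.7913 or 3.2087.
  Sorted: λ_1 = 7.7913,  λ_2 = 6,  λ_3 = 3.2087  (check: sum = 17 = tr ✓).

Step 4 — unit eigenvector for λ_1 ≈ 7.7913: v spans the null space of (Sigma - λ_1 I), whose rows are
  r_1 = (-2.7913, 2, -1),  r_2 = (2, -1.7913, 0),  r_3 = (-1, 0, -1.7913).
  v is orthogonal to every row, so take v ∝ r_1 × r_2 = ((2)·(0) - (-1)·(-1.7913), (-1)·(2) - (-2.7913)·(0), (-2.7913)·(-1.7913) - (2)·(2)) ≈ (-1.7913, -2, 1).
  Rescale (multiply by -1 so the first nonzero entry is positive): u = (1.7913, 2, -1).
  ||u|| = √((1.7913)² + (2)² + (-1)²) = √(8.2087) ≈ 2.8651,  v_1 = u/||u|| ≈ (0.6252, 0.6981, -0.349) (||v_1|| = 1).

λ_1 = 7.7913,  λ_2 = 6,  λ_3 = 3.2087;  v_1 ≈ (0.6252, 0.6981, -0.349)


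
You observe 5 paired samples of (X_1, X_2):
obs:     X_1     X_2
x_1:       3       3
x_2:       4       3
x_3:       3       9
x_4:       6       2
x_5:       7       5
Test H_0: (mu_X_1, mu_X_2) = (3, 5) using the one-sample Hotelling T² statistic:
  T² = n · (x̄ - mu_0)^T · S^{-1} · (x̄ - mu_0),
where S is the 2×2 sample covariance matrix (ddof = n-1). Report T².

Step 1 — sample mean vector:
  mean(X_1) = (3 + 4 + 3 + 6 + 7) / 5 = 23/5 = 4.6
  mean(X_2) = (3 + 3 + 9 + 2 + 5) / 5 = 22/5 = 4.4
  x̄ = (4.6, 4.4),  deviation x̄ - mu_0 = (4.6, 4.4) - (3, 5) = (1.6, -0.6).

Step 2 — sample covariance matrix, S[i,j] = (1/(n-1)) · Σ_k (x_{k,i} - mean_i) · (x_{k,j} - mean_j), divisor n-1 = 4:
  S[X_1,X_1] = ((-1.6)·(-1.6) + (-0.6)·(-0.6) + (-1.6)·(-1.6) + (1.4)·(1.4) + (2.4)·(2.4)) / 4 = 13.2/4 = 3.3
  S[X_1,X_2] = ((-1.6)·(-1.4) + (-0.6)·(-1.4) + (-1.6)·(4.6) + (1.4)·(-2.4) + (2.4)·(0.6)) / 4 = -6.2/4 = -1.55
  S[X_2,X_2] = ((-1.4)·(-1.4) + (-1.4)·(-1.4) + (4.6)·(4.6) + (-2.4)·(-2.4) + (0.6)·(0.6)) / 4 = 31.2/4 = 7.8
  S = [[3.3, -1.55],
 [-1.55, 7.8]].

Step 3 — invert S. det(S) = 3.3·7.8 - (-1.55)² = 23.3375.
  S^{-1} = (1/det) · [[d, -b], [-b, a]] = [[0.3342, 0.0664],
 [0.0664, 0.1414]].

Step 4 — quadratic form (x̄ - mu_0)^T · S^{-1} · (x̄ - mu_0):
  S^{-1} · (x̄ - mu_0) = (0.4949, 0.0214),
  (x̄ - mu_0)^T · [...] = (1.6)·(0.4949) + (-0.6)·(0.0214) = 0.779.

Step 5 — scale by n: T² = 5 · 0.779 = 3.895.

T² ≈ 3.895


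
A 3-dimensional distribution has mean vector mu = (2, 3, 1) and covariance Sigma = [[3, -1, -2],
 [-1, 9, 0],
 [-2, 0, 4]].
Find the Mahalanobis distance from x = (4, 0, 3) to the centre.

Step 1 — centre the observation: (x - mu) = (2, -3, 2).

Step 2 — invert Sigma (cofactor / det for 3×3, or solve directly):
  Sigma^{-1} = [[0.5294, 0.0588, 0.2647],
 [0.0588, 0.1176, 0.0294],
 [0.2647, 0.0294, 0.3824]].

Step 3 — form the quadratic (x - mu)^T · Sigma^{-1} · (x - mu):
  Sigma^{-1} · (x - mu) = (1.4118, -0.1765, 1.2059).
  (x - mu)^T · [Sigma^{-1} · (x - mu)] = (2)·(1.4118) + (-3)·(-0.1765) + (2)·(1.2059) = 5.7647.

Step 4 — take square root: d = √(5.7647) ≈ 2.401.

d(x, mu) = √(5.7647) ≈ 2.401


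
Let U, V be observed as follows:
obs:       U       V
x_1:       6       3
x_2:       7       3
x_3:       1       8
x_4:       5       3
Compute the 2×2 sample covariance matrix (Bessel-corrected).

Step 1 — column means:
  mean(U) = (6 + 7 + 1 + 5) / 4 = 19/4 = 4.75
  mean(V) = (3 + 3 + 8 + 3) / 4 = 17/4 = 4.25

Step 2 — sample covariance S[i,j] = (1/(n-1)) · Σ_k (x_{k,i} - mean_i) · (x_{k,j} - mean_j), with n-1 = 3.
  S[U,U] = ((1.25)·(1.25) + (2.25)·(2.25) + (-3.75)·(-3.75) + (0.25)·(0.25)) / 3 = 20.75/3 = 6.9167
  S[U,V] = ((1.25)·(-1.25) + (2.25)·(-1.25) + (-3.75)·(3.75) + (0.25)·(-1.25)) / 3 = -18.75/3 = -6.25
  S[V,V] = ((-1.25)·(-1.25) + (-1.25)·(-1.25) + (3.75)·(3.75) + (-1.25)·(-1.25)) / 3 = 18.75/3 = 6.25

S is symmetric (S[j,i] = S[i,j]). Assembling:

S = [[6.9167, -6.25],
 [-6.25, 6.25]]


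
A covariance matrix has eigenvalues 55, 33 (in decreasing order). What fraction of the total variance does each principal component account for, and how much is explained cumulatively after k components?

Step 1 — total variance = trace(Sigma) = Σ λ_i = 55 + 33 = 88.

Step 2 — fraction explained by component i = λ_i / Σ λ:
  PC1: 55/88 = 0.625
  PC2: 33/88 = 0.375

Step 3 — cumulative fraction after k components = (λ_1 + ... + λ_k) / Σ λ:
  k = 1: 55/88 = 0.625
  k = 2: (55 + 33)/88 = 88/88 = 1

Summary (fraction, with percent):

explained: PC1 0.625 (62.5%), PC2 0.375 (37.5%);  cumulative: 0.625, 1


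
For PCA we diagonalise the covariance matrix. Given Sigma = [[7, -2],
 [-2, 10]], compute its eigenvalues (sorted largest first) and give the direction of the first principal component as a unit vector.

Step 1 — characteristic polynomial of 2×2 Sigma:
  det(Sigma - λI) = λ² - trace · λ + det = 0.
  trace = 7 + 10 = 17, det = 7·10 - (-2)² = 66.
Step 2 — discriminant:
  Δ = trace² - 4·det = 289 - 264 = 25.
Step 3 — eigenvalues:
  λ = (trace ± √Δ)/2 = (17 ± 5)/2,
  λ_1 = 11,  λ_2 = 6.

Step 4 — unit eigenvector for λ_1: solve (Sigma - λ_1 I)v = 0. First row:
  (7 - 11)·v_x + (-2)·v_y = 0, i.e. (-4)·v_x + (-2)·v_y = 0,
  so v ∝ (b, λ_1 - a) = (-2, 4); multiply by -1 so the first entry is positive: u = (2, -4).
  ||u|| = √((2)² + (-4)²) = √(20) ≈ 4.4721,
  v_1 = u/||u|| ≈ (0.4472, -0.8944) (||v_1|| = 1).

λ_1 = 11,  λ_2 = 6;  v_1 ≈ (0.4472, -0.8944)


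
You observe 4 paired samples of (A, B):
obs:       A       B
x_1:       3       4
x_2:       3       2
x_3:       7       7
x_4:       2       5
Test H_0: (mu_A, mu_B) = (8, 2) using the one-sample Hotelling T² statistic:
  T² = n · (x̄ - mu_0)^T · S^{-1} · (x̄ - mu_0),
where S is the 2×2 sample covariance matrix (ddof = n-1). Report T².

Step 1 — sample mean vector:
  mean(A) = (3 + 3 + 7 + 2) / 4 = 15/4 = 3.75
  mean(B) = (4 + 2 + 7 + 5) / 4 = 18/4 = 4.5
  x̄ = (3.75, 4.5),  deviation x̄ - mu_0 = (3.75, 4.5) - (8, 2) = (-4.25, 2.5).

Step 2 — sample covariance matrix, S[i,j] = (1/(n-1)) · Σ_k (x_{k,i} - mean_i) · (x_{k,j} - mean_j), divisor n-1 = 3:
  S[A,A] = ((-0.75)·(-0.75) + (-0.75)·(-0.75) + (3.25)·(3.25) + (-1.75)·(-1.75)) / 3 = 14.75/3 = 4.9167
  S[A,B] = ((-0.75)·(-0.5) + (-0.75)·(-2.5) + (3.25)·(2.5) + (-1.75)·(0.5)) / 3 = 9.5/3 = 3.1667
  S[B,B] = ((-0.5)·(-0.5) + (-2.5)·(-2.5) + (2.5)·(2.5) + (0.5)·(0.5)) / 3 = 13/3 = 4.3333
  S = [[4.9167, 3.1667],
 [3.1667, 4.3333]].

Step 3 — invert S. det(S) = 4.9167·4.3333 - (3.1667)² = 11.2778.
  S^{-1} = (1/det) · [[d, -b], [-b, a]] = [[0.3842, -0.2808],
 [-0.2808, 0.436]].

Step 4 — quadratic form (x̄ - mu_0)^T · S^{-1} · (x̄ - mu_0):
  S^{-1} · (x̄ - mu_0) = (-2.335, 2.2833),
  (x̄ - mu_0)^T · [...] = (-4.25)·(-2.335) + (2.5)·(2.2833) = 15.6318.

Step 5 — scale by n: T² = 4 · 15.6318 = 62.5271.

T² ≈ 62.5271


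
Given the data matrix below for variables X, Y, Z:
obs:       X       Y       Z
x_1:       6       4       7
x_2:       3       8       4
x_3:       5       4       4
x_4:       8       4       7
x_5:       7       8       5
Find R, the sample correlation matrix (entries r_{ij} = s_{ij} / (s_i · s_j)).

Step 1 — column means:
  mean(X) = (6 + 3 + 5 + 8 + 7) / 5 = 29/5 = 5.8
  mean(Y) = (4 + 8 + 4 + 4 + 8) / 5 = 28/5 = 5.6
  mean(Z) = (7 + 4 + 4 + 7 + 5) / 5 = 27/5 = 5.4

Step 2 — sample variances and covariances s[i,j] = (1/(n-1)) · Σ_k (x_{k,i} - mean_i) · (x_{k,j} - mean_j), with n-1 = 4:
  s[X,X] = ((0.2)·(0.2) + (-2.8)·(-2.8) + (-0.8)·(-0.8) + (2.2)·(2.2) + (1.2)·(1.2)) / 4 = 14.8/4 = 3.7
  s[X,Y] = ((0.2)·(-1.6) + (-2.8)·(2.4) + (-0.8)·(-1.6) + (2.2)·(-1.6) + (1.2)·(2.4)) / 4 = -6.4/4 = -1.6
  s[X,Z] = ((0.2)·(1.6) + (-2.8)·(-1.4) + (-0.8)·(-1.4) + (2.2)·(1.6) + (1.2)·(-0.4)) / 4 = 8.4/4 = 2.1
  s[Y,Y] = ((-1.6)·(-1.6) + (2.4)·(2.4) + (-1.6)·(-1.6) + (-1.6)·(-1.6) + (2.4)·(2.4)) / 4 = 19.2/4 = 4.8
  s[Y,Z] = ((-1.6)·(1.6) + (2.4)·(-1.4) + (-1.6)·(-1.4) + (-1.6)·(1.6) + (2.4)·(-0.4)) / 4 = -7.2/4 = -1.8
  s[Z,Z] = ((1.6)·(1.6) + (-1.4)·(-1.4) + (-1.4)·(-1.4) + (1.6)·(1.6) + (-0.4)·(-0.4)) / 4 = 9.2/4 = 2.3
  Sample standard deviations s_i = √(s[i,i]):
  s(X) = √(3.7) = 1.9235
  s(Y) = √(4.8) = 2.1909
  s(Z) = √(2.3) = 1.5166

Step 3 — r_{ij} = s_{ij} / (s_i · s_j):
  r[X,X] = 1 (diagonal).
  r[X,Y] = -1.6 / (1.9235 · 2.1909) = -1.6 / 4.2143 = -0.3797
  r[X,Z] = 2.1 / (1.9235 · 1.5166) = 2.1 / 2.9172 = 0.7199
  r[Y,Y] = 1 (diagonal).
  r[Y,Z] = -1.8 / (2.1909 · 1.5166) = -1.8 / 3.3226 = -0.5417
  r[Z,Z] = 1 (diagonal).

R is symmetric with unit diagonal. Assembling:

R = [[1, -0.3797, 0.7199],
 [-0.3797, 1, -0.5417],
 [0.7199, -0.5417, 1]]


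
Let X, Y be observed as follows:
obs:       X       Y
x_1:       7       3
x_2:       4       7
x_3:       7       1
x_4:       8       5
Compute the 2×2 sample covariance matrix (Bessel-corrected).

Step 1 — column means:
  mean(X) = (7 + 4 + 7 + 8) / 4 = 26/4 = 6.5
  mean(Y) = (3 + 7 + 1 + 5) / 4 = 16/4 = 4

Step 2 — sample covariance S[i,j] = (1/(n-1)) · Σ_k (x_{k,i} - mean_i) · (x_{k,j} - mean_j), with n-1 = 3.
  S[X,X] = ((0.5)·(0.5) + (-2.5)·(-2.5) + (0.5)·(0.5) + (1.5)·(1.5)) / 3 = 9/3 = 3
  S[X,Y] = ((0.5)·(-1) + (-2.5)·(3) + (0.5)·(-3) + (1.5)·(1)) / 3 = -8/3 = -2.6667
  S[Y,Y] = ((-1)·(-1) + (3)·(3) + (-3)·(-3) + (1)·(1)) / 3 = 20/3 = 6.6667

S is symmetric (S[j,i] = S[i,j]). Assembling:

S = [[3, -2.6667],
 [-2.6667, 6.6667]]


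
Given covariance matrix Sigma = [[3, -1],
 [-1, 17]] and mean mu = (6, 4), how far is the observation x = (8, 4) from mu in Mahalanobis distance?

Step 1 — centre the observation: (x - mu) = (2, 0).

Step 2 — invert Sigma. det(Sigma) = 3·17 - (-1)² = 50.
  Sigma^{-1} = (1/det) · [[d, -b], [-b, a]] = [[0.34, 0.02],
 [0.02, 0.06]].

Step 3 — form the quadratic (x - mu)^T · Sigma^{-1} · (x - mu):
  Sigma^{-1} · (x - mu) = (0.68, 0.04).
  (x - mu)^T · [Sigma^{-1} · (x - mu)] = (2)·(0.68) + (0)·(0.04) = 1.36.

Step 4 — take square root: d = √(1.36) ≈ 1.1662.

d(x, mu) = √(1.36) ≈ 1.1662


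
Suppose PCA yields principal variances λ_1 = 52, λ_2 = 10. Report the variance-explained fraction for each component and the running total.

Step 1 — total variance = trace(Sigma) = Σ λ_i = 52 + 10 = 62.

Step 2 — fraction explained by component i = λ_i / Σ λ:
  PC1: 52/62 = 0.8387
  PC2: 10/62 = 0.1613

Step 3 — cumulative fraction after k components = (λ_1 + ... + λ_k) / Σ λ:
  k = 1: 52/62 = 0.8387
  k = 2: (52 + 10)/62 = 62/62 = 1

Summary (fraction, with percent):

explained: PC1 0.8387 (83.87%), PC2 0.1613 (16.13%);  cumulative: 0.8387, 1


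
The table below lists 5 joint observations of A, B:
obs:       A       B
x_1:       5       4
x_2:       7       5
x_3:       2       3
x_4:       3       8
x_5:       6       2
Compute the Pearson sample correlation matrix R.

Step 1 — column means:
  mean(A) = (5 + 7 + 2 + 3 + 6) / 5 = 23/5 = 4.6
  mean(B) = (4 + 5 + 3 + 8 + 2) / 5 = 22/5 = 4.4

Step 2 — sample variances and covariances s[i,j] = (1/(n-1)) · Σ_k (x_{k,i} - mean_i) · (x_{k,j} - mean_j), with n-1 = 4:
  s[A,A] = ((0.4)·(0.4) + (2.4)·(2.4) + (-2.6)·(-2.6) + (-1.6)·(-1.6) + (1.4)·(1.4)) / 4 = 17.2/4 = 4.3
  s[A,B] = ((0.4)·(-0.4) + (2.4)·(0.6) + (-2.6)·(-1.4) + (-1.6)·(3.6) + (1.4)·(-2.4)) / 4 = -4.2/4 = -1.05
  s[B,B] = ((-0.4)·(-0.4) + (0.6)·(0.6) + (-1.4)·(-1.4) + (3.6)·(3.6) + (-2.4)·(-2.4)) / 4 = 21.2/4 = 5.3
  Sample standard deviations s_i = √(s[i,i]):
  s(A) = √(4.3) = 2.0736
  s(B) = √(5.3) = 2.3022

Step 3 — r_{ij} = s_{ij} / (s_i · s_j):
  r[A,A] = 1 (diagonal).
  r[A,B] = -1.05 / (2.0736 · 2.3022) = -1.05 / 4.7739 = -0.2199
  r[B,B] = 1 (diagonal).

R is symmetric with unit diagonal. Assembling:

R = [[1, -0.2199],
 [-0.2199, 1]]


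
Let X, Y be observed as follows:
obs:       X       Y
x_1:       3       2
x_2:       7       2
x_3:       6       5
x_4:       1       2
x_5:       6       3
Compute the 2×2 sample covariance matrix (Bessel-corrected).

Step 1 — column means:
  mean(X) = (3 + 7 + 6 + 1 + 6) / 5 = 23/5 = 4.6
  mean(Y) = (2 + 2 + 5 + 2 + 3) / 5 = 14/5 = 2.8

Step 2 — sample covariance S[i,j] = (1/(n-1)) · Σ_k (x_{k,i} - mean_i) · (x_{k,j} - mean_j), with n-1 = 4.
  S[X,X] = ((-1.6)·(-1.6) + (2.4)·(2.4) + (1.4)·(1.4) + (-3.6)·(-3.6) + (1.4)·(1.4)) / 4 = 25.2/4 = 6.3
  S[X,Y] = ((-1.6)·(-0.8) + (2.4)·(-0.8) + (1.4)·(2.2) + (-3.6)·(-0.8) + (1.4)·(0.2)) / 4 = 5.6/4 = 1.4
  S[Y,Y] = ((-0.8)·(-0.8) + (-0.8)·(-0.8) + (2.2)·(2.2) + (-0.8)·(-0.8) + (0.2)·(0.2)) / 4 = 6.8/4 = 1.7

S is symmetric (S[j,i] = S[i,j]). Assembling:

S = [[6.3, 1.4],
 [1.4, 1.7]]


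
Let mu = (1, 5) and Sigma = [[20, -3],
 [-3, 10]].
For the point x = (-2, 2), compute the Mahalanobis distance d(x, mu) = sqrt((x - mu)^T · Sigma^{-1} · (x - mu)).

Step 1 — centre the observation: (x - mu) = (-3, -3).

Step 2 — invert Sigma. det(Sigma) = 20·10 - (-3)² = 191.
  Sigma^{-1} = (1/det) · [[d, -b], [-b, a]] = [[0.0524, 0.0157],
 [0.0157, 0.1047]].

Step 3 — form the quadratic (x - mu)^T · Sigma^{-1} · (x - mu):
  Sigma^{-1} · (x - mu) = (-0.2042, -0.3613).
  (x - mu)^T · [Sigma^{-1} · (x - mu)] = (-3)·(-0.2042) + (-3)·(-0.3613) = 1.6963.

Step 4 — take square root: d = √(1.6963) ≈ 1.3024.

d(x, mu) = √(1.6963) ≈ 1.3024


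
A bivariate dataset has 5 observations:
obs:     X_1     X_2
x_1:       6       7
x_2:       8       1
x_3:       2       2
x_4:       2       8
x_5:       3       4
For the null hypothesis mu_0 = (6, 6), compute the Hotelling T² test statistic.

Step 1 — sample mean vector:
  mean(X_1) = (6 + 8 + 2 + 2 + 3) / 5 = 21/5 = 4.2
  mean(X_2) = (7 + 1 + 2 + 8 + 4) / 5 = 22/5 = 4.4
  x̄ = (4.2, 4.4),  deviation x̄ - mu_0 = (4.2, 4.4) - (6, 6) = (-1.8, -1.6).

Step 2 — sample covariance matrix, S[i,j] = (1/(n-1)) · Σ_k (x_{k,i} - mean_i) · (x_{k,j} - mean_j), divisor n-1 = 4:
  S[X_1,X_1] = ((1.8)·(1.8) + (3.8)·(3.8) + (-2.2)·(-2.2) + (-2.2)·(-2.2) + (-1.2)·(-1.2)) / 4 = 28.8/4 = 7.2
  S[X_1,X_2] = ((1.8)·(2.6) + (3.8)·(-3.4) + (-2.2)·(-2.4) + (-2.2)·(3.6) + (-1.2)·(-0.4)) / 4 = -10.4/4 = -2.6
  S[X_2,X_2] = ((2.6)·(2.6) + (-3.4)·(-3.4) + (-2.4)·(-2.4) + (3.6)·(3.6) + (-0.4)·(-0.4)) / 4 = 37.2/4 = 9.3
  S = [[7.2, -2.6],
 [-2.6, 9.3]].

Step 3 — invert S. det(S) = 7.2·9.3 - (-2.6)² = 60.2.
  S^{-1} = (1/det) · [[d, -b], [-b, a]] = [[0.1545, 0.0432],
 [0.0432, 0.1196]].

Step 4 — quadratic form (x̄ - mu_0)^T · S^{-1} · (x̄ - mu_0):
  S^{-1} · (x̄ - mu_0) = (-0.3472, -0.2691),
  (x̄ - mu_0)^T · [...] = (-1.8)·(-0.3472) + (-1.6)·(-0.2691) = 1.0555.

Step 5 — scale by n: T² = 5 · 1.0555 = 5.2774.

T² ≈ 5.2774


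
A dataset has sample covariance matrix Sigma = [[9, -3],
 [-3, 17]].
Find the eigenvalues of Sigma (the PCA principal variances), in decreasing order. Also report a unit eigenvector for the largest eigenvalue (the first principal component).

Step 1 — characteristic polynomial of 2×2 Sigma:
  det(Sigma - λI) = λ² - trace · λ + det = 0.
  trace = 9 + 17 = 26, det = 9·17 - (-3)² = 144.
Step 2 — discriminant:
  Δ = trace² - 4·det = 676 - 576 = 100.
Step 3 — eigenvalues:
  λ = (trace ± √Δ)/2 = (26 ± 10)/2,
  λ_1 = 18,  λ_2 = 8.

Step 4 — unit eigenvector for λ_1: solve (Sigma - λ_1 I)v = 0. First row:
  (9 - 18)·v_x + (-3)·v_y = 0, i.e. (-9)·v_x + (-3)·v_y = 0,
  so v ∝ (b, λ_1 - a) = (-3, 9); multiply by -1 so the first entry is positive: u = (3, -9).
  ||u|| = √((3)² + (-9)²) = √(90) ≈ 9.4868,
  v_1 = u/||u|| ≈ (0.3162, -0.9487) (||v_1|| = 1).

λ_1 = 18,  λ_2 = 8;  v_1 ≈ (0.3162, -0.9487)


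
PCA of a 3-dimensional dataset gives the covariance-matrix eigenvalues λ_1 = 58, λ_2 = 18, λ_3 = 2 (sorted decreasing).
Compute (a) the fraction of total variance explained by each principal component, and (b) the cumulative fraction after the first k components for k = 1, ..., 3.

Step 1 — total variance = trace(Sigma) = Σ λ_i = 58 + 18 + 2 = 78.

Step 2 — fraction explained by component i = λ_i / Σ λ:
  PC1: 58/78 = 0.7436
  PC2: 18/78 = 0.2308
  PC3: 2/78 = 0.0256

Step 3 — cumulative fraction after k components = (λ_1 + ... + λ_k) / Σ λ:
  k = 1: 58/78 = 0.7436
  k = 2: (58 + 18)/78 = 76/78 = 0.9744
  k = 3: (58 + 18 + 2)/78 = 78/78 = 1

Summary (fraction, with percent):

explained: PC1 0.7436 (74.36%), PC2 0.2308 (23.08%), PC3 0.0256 (2.56%);  cumulative: 0.7436, 0.9744, 1


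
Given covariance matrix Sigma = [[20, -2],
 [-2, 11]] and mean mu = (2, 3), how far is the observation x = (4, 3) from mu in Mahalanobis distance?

Step 1 — centre the observation: (x - mu) = (2, 0).

Step 2 — invert Sigma. det(Sigma) = 20·11 - (-2)² = 216.
  Sigma^{-1} = (1/det) · [[d, -b], [-b, a]] = [[0.0509, 0.0093],
 [0.0093, 0.0926]].

Step 3 — form the quadratic (x - mu)^T · Sigma^{-1} · (x - mu):
  Sigma^{-1} · (x - mu) = (0.1019, 0.0185).
  (x - mu)^T · [Sigma^{-1} · (x - mu)] = (2)·(0.1019) + (0)·(0.0185) = 0.2037.

Step 4 — take square root: d = √(0.2037) ≈ 0.4513.

d(x, mu) = √(0.2037) ≈ 0.4513


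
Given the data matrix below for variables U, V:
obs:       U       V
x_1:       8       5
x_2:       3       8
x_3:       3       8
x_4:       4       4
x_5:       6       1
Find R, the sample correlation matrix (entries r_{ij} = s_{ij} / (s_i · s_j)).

Step 1 — column means:
  mean(U) = (8 + 3 + 3 + 4 + 6) / 5 = 24/5 = 4.8
  mean(V) = (5 + 8 + 8 + 4 + 1) / 5 = 26/5 = 5.2

Step 2 — sample variances and covariances s[i,j] = (1/(n-1)) · Σ_k (x_{k,i} - mean_i) · (x_{k,j} - mean_j), with n-1 = 4:
  s[U,U] = ((3.2)·(3.2) + (-1.8)·(-1.8) + (-1.8)·(-1.8) + (-0.8)·(-0.8) + (1.2)·(1.2)) / 4 = 18.8/4 = 4.7
  s[U,V] = ((3.2)·(-0.2) + (-1.8)·(2.8) + (-1.8)·(2.8) + (-0.8)·(-1.2) + (1.2)·(-4.2)) / 4 = -14.8/4 = -3.7
  s[V,V] = ((-0.2)·(-0.2) + (2.8)·(2.8) + (2.8)·(2.8) + (-1.2)·(-1.2) + (-4.2)·(-4.2)) / 4 = 34.8/4 = 8.7
  Sample standard deviations s_i = √(s[i,i]):
  s(U) = √(4.7) = 2.1679
  s(V) = √(8.7) = 2.9496

Step 3 — r_{ij} = s_{ij} / (s_i · s_j):
  r[U,U] = 1 (diagonal).
  r[U,V] = -3.7 / (2.1679 · 2.9496) = -3.7 / 6.3945 = -0.5786
  r[V,V] = 1 (diagonal).

R is symmetric with unit diagonal. Assembling:

R = [[1, -0.5786],
 [-0.5786, 1]]
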